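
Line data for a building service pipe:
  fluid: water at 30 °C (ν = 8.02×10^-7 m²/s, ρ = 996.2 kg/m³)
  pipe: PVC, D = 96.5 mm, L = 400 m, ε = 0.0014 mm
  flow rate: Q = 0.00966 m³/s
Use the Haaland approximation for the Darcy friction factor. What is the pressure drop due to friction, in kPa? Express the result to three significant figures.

V = 4Q/(πD²) = 4·0.00966/(π·0.0965²) = 1.321 m/s
Re = VD/ν = 1.321·0.0965/8.02×10^-7 = 1.59×10^5 → turbulent
ε/D = 0.0014/96.5 = 1.45×10^-5
Haaland: f = 0.01629
h_f = f(L/D)V²/(2g) = 0.01629·(400/0.0965)·1.321²/(2·9.81) = 6.005 m
Δp = ρg·h_f = 996.2·9.81·6.005 = 58.68 kPa

Δp ≈ 58.7 kPa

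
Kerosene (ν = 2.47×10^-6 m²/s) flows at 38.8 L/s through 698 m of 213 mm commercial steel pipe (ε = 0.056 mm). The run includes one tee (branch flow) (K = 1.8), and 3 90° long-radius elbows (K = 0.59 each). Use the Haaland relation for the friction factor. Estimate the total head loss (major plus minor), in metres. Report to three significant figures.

H_L ≈ 4.02 m

V = 4Q/(πD²) = 1.089 m/s; V²/2g = 0.06043 m
Re = 9.39×10^4, ε/D = 2.63×10^-4 → f = 0.01922 (Haaland)
Major: h_f = f(L/D)·V²/2g = 0.01922·3277·0.06043 = 3.806 m
Minor: ΣK = 3.57; h_m = ΣK·V²/2g = 0.2157 m
Total H_L = 3.806 + 0.2157 = 4.022 m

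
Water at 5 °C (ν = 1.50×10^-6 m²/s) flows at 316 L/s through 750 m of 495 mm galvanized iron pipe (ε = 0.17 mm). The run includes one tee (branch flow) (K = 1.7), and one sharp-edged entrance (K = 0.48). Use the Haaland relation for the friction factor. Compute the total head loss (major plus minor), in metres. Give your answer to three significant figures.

V = 4Q/(πD²) = 1.642 m/s; V²/2g = 0.1374 m
Re = 5.42×10^5, ε/D = 3.43×10^-4 → f = 0.01642 (Haaland)
Major: h_f = f(L/D)·V²/2g = 0.01642·1515·0.1374 = 3.419 m
Minor: ΣK = 2.18; h_m = ΣK·V²/2g = 0.2996 m
Total H_L = 3.419 + 0.2996 = 3.718 m

H_L ≈ 3.72 m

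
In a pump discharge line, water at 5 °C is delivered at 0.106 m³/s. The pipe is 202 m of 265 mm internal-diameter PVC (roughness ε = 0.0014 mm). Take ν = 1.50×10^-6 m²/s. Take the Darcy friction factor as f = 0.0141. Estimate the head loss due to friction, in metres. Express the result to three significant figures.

h_f ≈ 2.02 m

V = 4Q/(πD²) = 4·0.106/(π·0.265²) = 1.922 m/s
h_f = f(L/D)V²/(2g) = 0.01410·(202/0.265)·1.922²/(2·9.81) = 2.023 m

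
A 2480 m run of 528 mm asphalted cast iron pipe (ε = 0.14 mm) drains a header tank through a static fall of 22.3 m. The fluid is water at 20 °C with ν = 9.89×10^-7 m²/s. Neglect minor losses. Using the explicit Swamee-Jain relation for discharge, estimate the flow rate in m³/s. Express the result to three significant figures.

Q ≈ 0.543 m³/s

Swamee-Jain (Type II): Q = -0.965·√(gD⁵h_f/L)·ln[ε/(3.7D) + √(3.17ν²L/(gD³h_f))]
√(gD⁵h_f/L) = √(9.81·0.528⁵·22.3/2480) = 0.06017
ε/(3.7D) = 7.17×10^-5; √(3.17ν²L/(gD³h_f)) = 1.55×10^-5
Q = -0.965·0.06017·ln(8.712×10^-5) = 0.5428 m³/s
Check: V = 2.48 m/s, Re = 1.32×10^6, f = 0.01525, h_f = 22.4 m ≈ 22.3 m ✓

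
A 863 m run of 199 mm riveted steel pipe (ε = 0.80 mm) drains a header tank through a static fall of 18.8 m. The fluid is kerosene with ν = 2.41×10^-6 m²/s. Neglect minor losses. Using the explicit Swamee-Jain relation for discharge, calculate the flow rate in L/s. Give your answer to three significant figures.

Q ≈ 53.1 L/s

Swamee-Jain (Type II): Q = -0.965·√(gD⁵h_f/L)·ln[ε/(3.7D) + √(3.17ν²L/(gD³h_f))]
√(gD⁵h_f/L) = √(9.81·0.199⁵·18.8/863) = 0.008167
ε/(3.7D) = 0.00109; √(3.17ν²L/(gD³h_f)) = 1.05×10^-4
Q = -0.965·0.008167·ln(0.001191) = 0.05306 m³/s
Check: V = 1.71 m/s, Re = 1.41×10^5, f = 0.02945, h_f = 18.9 m ≈ 18.8 m ✓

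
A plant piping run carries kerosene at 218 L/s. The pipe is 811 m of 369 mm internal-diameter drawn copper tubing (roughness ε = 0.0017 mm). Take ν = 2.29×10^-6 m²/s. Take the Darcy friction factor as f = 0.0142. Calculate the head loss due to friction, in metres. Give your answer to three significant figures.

h_f ≈ 6.61 m

V = 4Q/(πD²) = 4·0.218/(π·0.369²) = 2.039 m/s
h_f = f(L/D)V²/(2g) = 0.01420·(811/0.369)·2.039²/(2·9.81) = 6.610 m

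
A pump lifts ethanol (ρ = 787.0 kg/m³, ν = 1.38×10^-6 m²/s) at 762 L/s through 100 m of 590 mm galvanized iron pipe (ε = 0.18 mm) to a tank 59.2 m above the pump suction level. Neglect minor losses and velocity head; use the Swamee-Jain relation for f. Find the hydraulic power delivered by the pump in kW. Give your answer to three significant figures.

P_hyd ≈ 354 kW

V = 4Q/(πD²) = 2.787 m/s; Re = 1.19×10^6; ε/D = 3.05×10^-4; f = 0.01569
h_f = f(L/D)V²/2g = 1.053 m
Total head H = z + h_f = 59.2 + 1.053 = 60.25 m
P_hyd = ρgQH = 787.0·9.81·0.762·60.25 = 354.5 kW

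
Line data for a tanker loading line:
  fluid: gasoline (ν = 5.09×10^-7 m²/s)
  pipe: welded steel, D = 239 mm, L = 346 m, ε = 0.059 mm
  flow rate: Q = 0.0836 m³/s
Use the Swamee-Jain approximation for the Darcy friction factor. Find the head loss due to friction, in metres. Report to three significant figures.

V = 4Q/(πD²) = 4·0.0836/(π·0.239²) = 1.863 m/s
Re = VD/ν = 1.863·0.239/5.09×10^-7 = 8.75×10^5 → turbulent
ε/D = 0.059/239 = 2.47×10^-4
Swamee-Jain: f = 0.01536
h_f = f(L/D)V²/(2g) = 0.01536·(346/0.239)·1.863²/(2·9.81) = 3.936 m

h_f ≈ 3.94 m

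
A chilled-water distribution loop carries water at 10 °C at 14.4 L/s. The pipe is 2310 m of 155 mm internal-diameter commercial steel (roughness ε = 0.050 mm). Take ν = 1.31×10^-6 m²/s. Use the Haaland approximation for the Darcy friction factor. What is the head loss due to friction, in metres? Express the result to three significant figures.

V = 4Q/(πD²) = 4·0.0144/(π·0.155²) = 0.7631 m/s
Re = VD/ν = 0.7631·0.155/1.31×10^-6 = 9.03×10^4 → turbulent
ε/D = 0.050/155 = 3.23×10^-4
Haaland: f = 0.01960
h_f = f(L/D)V²/(2g) = 0.01960·(2310/0.155)·0.7631²/(2·9.81) = 8.671 m

h_f ≈ 8.67 m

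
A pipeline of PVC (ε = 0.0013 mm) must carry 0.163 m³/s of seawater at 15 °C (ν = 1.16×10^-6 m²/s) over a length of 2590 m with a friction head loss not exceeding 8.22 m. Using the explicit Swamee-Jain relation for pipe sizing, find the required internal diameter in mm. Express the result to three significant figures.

D ≈ 398 mm

Swamee-Jain (Type III): D = 0.66·[ε^1.25·(LQ²/(gh_f))^4.75 + ν·Q^9.4·(L/(gh_f))^5.2]^0.04
LQ²/(gh_f) = 0.8534; L/(gh_f) = 32.12
Term 1 = ε^1.25·(…)^4.75 = 2.07×10^-8; Term 2 = ν·Q^9.4·(…)^5.2 = 3.12×10^-6
D = 0.66·(2.07×10^-8 + 3.12×10^-6)^0.04 = 0.3976 m = 398 mm
Check: V = 1.31 m/s, Re = 4.50×10^5, f = 0.01339, h_f = 7.66 m ≈ 8.22 m ✓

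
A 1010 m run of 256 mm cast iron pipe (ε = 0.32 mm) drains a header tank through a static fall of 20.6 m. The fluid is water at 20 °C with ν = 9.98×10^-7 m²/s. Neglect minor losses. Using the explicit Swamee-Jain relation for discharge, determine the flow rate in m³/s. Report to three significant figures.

Swamee-Jain (Type II): Q = -0.965·√(gD⁵h_f/L)·ln[ε/(3.7D) + √(3.17ν²L/(gD³h_f))]
√(gD⁵h_f/L) = √(9.81·0.256⁵·20.6/1010) = 0.01483
ε/(3.7D) = 3.38×10^-4; √(3.17ν²L/(gD³h_f)) = 3.07×10^-5
Q = -0.965·0.01483·ln(3.685×10^-4) = 0.1132 m³/s
Check: V = 2.20 m/s, Re = 5.64×10^5, f = 0.02132, h_f = 20.7 m ≈ 20.6 m ✓

Q ≈ 0.113 m³/s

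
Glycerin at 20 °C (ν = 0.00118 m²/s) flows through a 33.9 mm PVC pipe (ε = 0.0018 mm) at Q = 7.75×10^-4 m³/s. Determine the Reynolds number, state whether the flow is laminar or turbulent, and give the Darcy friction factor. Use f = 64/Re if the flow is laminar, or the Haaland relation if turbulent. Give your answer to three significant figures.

V = 4Q/(πD²) = 0.8586 m/s
Re = VD/ν = 0.8586·0.0339/0.00118 = 24.7
Re < 2300 → laminar → f = 64/Re = 2.594

Re ≈ 24.7; laminar; f = 64/Re ≈ 2.59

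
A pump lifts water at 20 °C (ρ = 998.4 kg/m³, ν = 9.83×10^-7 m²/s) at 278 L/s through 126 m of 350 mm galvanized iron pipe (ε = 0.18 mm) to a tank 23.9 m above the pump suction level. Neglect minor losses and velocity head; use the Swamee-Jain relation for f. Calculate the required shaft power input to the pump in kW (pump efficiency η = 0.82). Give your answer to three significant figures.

P_shaft ≈ 88.2 kW

V = 4Q/(πD²) = 2.889 m/s; Re = 1.03×10^6; ε/D = 5.14×10^-4; f = 0.01738
h_f = f(L/D)V²/2g = 2.663 m
Total head H = z + h_f = 23.9 + 2.663 = 26.56 m
P_hyd = ρgQH = 998.4·9.81·0.278·26.56 = 72.33 kW
P_shaft = P_hyd/η = 72.33/0.82 = 88.20 kW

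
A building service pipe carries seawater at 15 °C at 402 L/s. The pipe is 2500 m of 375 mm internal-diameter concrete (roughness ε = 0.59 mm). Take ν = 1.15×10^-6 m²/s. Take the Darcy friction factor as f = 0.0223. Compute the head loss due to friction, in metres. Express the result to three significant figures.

h_f ≈ 100 m

V = 4Q/(πD²) = 4·0.402/(π·0.375²) = 3.640 m/s
h_f = f(L/D)V²/(2g) = 0.02230·(2500/0.375)·3.640²/(2·9.81) = 100.4 m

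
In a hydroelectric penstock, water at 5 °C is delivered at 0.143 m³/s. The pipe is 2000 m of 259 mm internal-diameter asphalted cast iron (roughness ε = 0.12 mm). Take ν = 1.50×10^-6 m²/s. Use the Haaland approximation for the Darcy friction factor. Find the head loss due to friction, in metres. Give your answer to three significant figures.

h_f ≈ 50.4 m

V = 4Q/(πD²) = 4·0.143/(π·0.259²) = 2.714 m/s
Re = VD/ν = 2.714·0.259/1.50×10^-6 = 4.69×10^5 → turbulent
ε/D = 0.12/259 = 4.63×10^-4
Haaland: f = 0.01739
h_f = f(L/D)V²/(2g) = 0.01739·(2000/0.259)·2.714²/(2·9.81) = 50.43 m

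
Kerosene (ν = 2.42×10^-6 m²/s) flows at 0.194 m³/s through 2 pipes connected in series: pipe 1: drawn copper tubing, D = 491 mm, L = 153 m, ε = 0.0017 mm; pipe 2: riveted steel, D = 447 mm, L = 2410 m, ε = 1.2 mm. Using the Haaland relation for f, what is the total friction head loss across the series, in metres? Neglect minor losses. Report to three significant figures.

H ≈ 11.2 m

Pipe 1: V = 1.025 m/s, Re = 2.08×10^5, ε/D = 3.46×10^-6, f = 0.01540, h_1 = f(L/D)V²/2g = 0.2568 m
Pipe 2: V = 1.236 m/s, Re = 2.28×10^5, ε/D = 0.00268, f = 0.02599, h_2 = f(L/D)V²/2g = 10.91 m
Series → Q common, losses add: H = Σh = 11.17 m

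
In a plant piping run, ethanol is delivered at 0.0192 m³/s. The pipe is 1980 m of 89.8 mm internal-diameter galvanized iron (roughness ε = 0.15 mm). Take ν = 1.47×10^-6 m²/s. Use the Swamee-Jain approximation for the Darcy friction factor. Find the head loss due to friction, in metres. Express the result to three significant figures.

V = 4Q/(πD²) = 4·0.0192/(π·0.0898²) = 3.032 m/s
Re = VD/ν = 3.032·0.0898/1.47×10^-6 = 1.85×10^5 → turbulent
ε/D = 0.15/89.8 = 0.00167
Swamee-Jain: f = 0.02359
h_f = f(L/D)V²/(2g) = 0.02359·(1980/0.0898)·3.032²/(2·9.81) = 243.7 m

h_f ≈ 244 m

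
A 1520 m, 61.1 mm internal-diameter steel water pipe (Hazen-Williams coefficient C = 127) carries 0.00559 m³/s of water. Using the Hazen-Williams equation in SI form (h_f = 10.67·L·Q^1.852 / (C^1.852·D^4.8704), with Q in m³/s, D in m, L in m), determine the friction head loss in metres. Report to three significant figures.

h_f ≈ 113 m

h_f = 10.67·1520·0.00559^1.852 / (127^1.852·0.0611^4.8704) = 113.4 m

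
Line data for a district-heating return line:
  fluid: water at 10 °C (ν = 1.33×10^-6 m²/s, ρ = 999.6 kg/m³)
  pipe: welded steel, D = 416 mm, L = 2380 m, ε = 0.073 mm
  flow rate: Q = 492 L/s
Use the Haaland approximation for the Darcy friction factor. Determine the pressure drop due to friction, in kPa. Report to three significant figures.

Δp ≈ 533 kPa

V = 4Q/(πD²) = 4·0.492/(π·0.416²) = 3.620 m/s
Re = VD/ν = 3.620·0.416/1.33×10^-6 = 1.13×10^6 → turbulent
ε/D = 0.073/416 = 1.75×10^-4
Haaland: f = 0.01422
h_f = f(L/D)V²/(2g) = 0.01422·(2380/0.416)·3.620²/(2·9.81) = 54.34 m
Δp = ρg·h_f = 999.6·9.81·54.34 = 532.9 kPa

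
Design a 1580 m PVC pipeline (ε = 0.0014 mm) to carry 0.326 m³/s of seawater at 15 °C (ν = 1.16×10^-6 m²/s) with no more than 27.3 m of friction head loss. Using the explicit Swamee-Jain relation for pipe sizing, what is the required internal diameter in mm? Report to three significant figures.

D ≈ 363 mm

Swamee-Jain (Type III): D = 0.66·[ε^1.25·(LQ²/(gh_f))^4.75 + ν·Q^9.4·(L/(gh_f))^5.2]^0.04
LQ²/(gh_f) = 0.6270; L/(gh_f) = 5.900
Term 1 = ε^1.25·(…)^4.75 = 5.24×10^-9; Term 2 = ν·Q^9.4·(…)^5.2 = 3.14×10^-7
D = 0.66·(5.24×10^-9 + 3.14×10^-7)^0.04 = 0.3628 m = 363 mm
Check: V = 3.15 m/s, Re = 9.86×10^5, f = 0.01173, h_f = 25.9 m ≈ 27.3 m ✓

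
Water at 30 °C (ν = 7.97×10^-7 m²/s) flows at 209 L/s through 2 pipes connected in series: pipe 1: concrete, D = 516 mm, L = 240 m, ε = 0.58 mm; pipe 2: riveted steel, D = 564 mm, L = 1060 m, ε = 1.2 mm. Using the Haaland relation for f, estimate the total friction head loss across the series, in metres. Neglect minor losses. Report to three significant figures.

Pipe 1: V = 0.9994 m/s, Re = 6.47×10^5, ε/D = 0.00112, f = 0.02062, h_1 = f(L/D)V²/2g = 0.4883 m
Pipe 2: V = 0.8366 m/s, Re = 5.92×10^5, ε/D = 0.00213, f = 0.02412, h_2 = f(L/D)V²/2g = 1.617 m
Series → Q common, losses add: H = Σh = 2.105 m

H ≈ 2.11 m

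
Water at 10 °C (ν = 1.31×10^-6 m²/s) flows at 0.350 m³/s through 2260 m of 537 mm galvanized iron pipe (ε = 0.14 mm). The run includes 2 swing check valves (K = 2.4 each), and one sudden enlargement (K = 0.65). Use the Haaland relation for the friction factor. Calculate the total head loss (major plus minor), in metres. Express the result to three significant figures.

V = 4Q/(πD²) = 1.545 m/s; V²/2g = 0.1217 m
Re = 6.33×10^5, ε/D = 2.61×10^-4 → f = 0.01559 (Haaland)
Major: h_f = f(L/D)·V²/2g = 0.01559·4209·0.1217 = 7.985 m
Minor: ΣK = 5.45; h_m = ΣK·V²/2g = 0.6634 m
Total H_L = 7.985 + 0.6634 = 8.649 m

H_L ≈ 8.65 m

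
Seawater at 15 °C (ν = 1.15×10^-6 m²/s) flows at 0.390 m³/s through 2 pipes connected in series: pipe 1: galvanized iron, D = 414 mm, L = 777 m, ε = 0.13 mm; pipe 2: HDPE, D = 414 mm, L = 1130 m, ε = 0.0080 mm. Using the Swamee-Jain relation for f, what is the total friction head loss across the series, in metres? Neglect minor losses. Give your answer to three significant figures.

H ≈ 26.7 m

Pipe 1: V = 2.897 m/s, Re = 1.04×10^6, ε/D = 3.14×10^-4, f = 0.01585, h_1 = f(L/D)V²/2g = 12.73 m
Pipe 2: V = 2.897 m/s, Re = 1.04×10^6, ε/D = 1.93×10^-5, f = 0.01200, h_2 = f(L/D)V²/2g = 14.01 m
Series → Q common, losses add: H = Σh = 26.74 m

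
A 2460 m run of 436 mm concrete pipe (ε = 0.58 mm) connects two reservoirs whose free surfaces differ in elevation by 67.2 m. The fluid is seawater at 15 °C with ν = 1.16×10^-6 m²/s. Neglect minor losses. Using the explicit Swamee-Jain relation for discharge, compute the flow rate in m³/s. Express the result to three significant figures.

Q ≈ 0.495 m³/s

Swamee-Jain (Type II): Q = -0.965·√(gD⁵h_f/L)·ln[ε/(3.7D) + √(3.17ν²L/(gD³h_f))]
√(gD⁵h_f/L) = √(9.81·0.436⁵·67.2/2460) = 0.06498
ε/(3.7D) = 3.60×10^-4; √(3.17ν²L/(gD³h_f)) = 1.39×10^-5
Q = -0.965·0.06498·ln(3.734×10^-4) = 0.4949 m³/s
Check: V = 3.31 m/s, Re = 1.25×10^6, f = 0.02135, h_f = 67.5 m ≈ 67.2 m ✓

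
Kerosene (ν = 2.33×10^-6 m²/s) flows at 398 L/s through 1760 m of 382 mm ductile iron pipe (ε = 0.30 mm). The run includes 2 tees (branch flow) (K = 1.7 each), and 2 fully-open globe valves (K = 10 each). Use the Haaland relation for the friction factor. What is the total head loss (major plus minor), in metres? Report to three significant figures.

V = 4Q/(πD²) = 3.473 m/s; V²/2g = 0.6147 m
Re = 5.69×10^5, ε/D = 7.85×10^-4 → f = 0.01911 (Haaland)
Major: h_f = f(L/D)·V²/2g = 0.01911·4607·0.6147 = 54.13 m
Minor: ΣK = 23.4; h_m = ΣK·V²/2g = 14.38 m
Total H_L = 54.13 + 14.38 = 68.51 m

H_L ≈ 68.5 m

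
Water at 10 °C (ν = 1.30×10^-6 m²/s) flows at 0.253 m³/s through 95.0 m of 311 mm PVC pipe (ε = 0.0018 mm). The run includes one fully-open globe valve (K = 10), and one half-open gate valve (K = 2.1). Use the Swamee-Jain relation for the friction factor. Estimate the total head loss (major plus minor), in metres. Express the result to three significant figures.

H_L ≈ 8.95 m

V = 4Q/(πD²) = 3.331 m/s; V²/2g = 0.5654 m
Re = 7.97×10^5, ε/D = 5.79×10^-6 → f = 0.01219 (Swamee-Jain)
Major: h_f = f(L/D)·V²/2g = 0.01219·305.5·0.5654 = 2.105 m
Minor: ΣK = 12.1; h_m = ΣK·V²/2g = 6.841 m
Total H_L = 2.105 + 6.841 = 8.946 m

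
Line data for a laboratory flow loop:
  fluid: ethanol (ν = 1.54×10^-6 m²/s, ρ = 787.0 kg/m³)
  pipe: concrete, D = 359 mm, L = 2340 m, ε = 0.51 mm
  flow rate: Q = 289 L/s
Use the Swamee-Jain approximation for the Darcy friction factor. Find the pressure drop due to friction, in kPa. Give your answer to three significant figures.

V = 4Q/(πD²) = 4·0.289/(π·0.359²) = 2.855 m/s
Re = VD/ν = 2.855·0.359/1.54×10^-6 = 6.66×10^5 → turbulent
ε/D = 0.51/359 = 0.00142
Swamee-Jain: f = 0.02188
h_f = f(L/D)V²/(2g) = 0.02188·(2340/0.359)·2.855²/(2·9.81) = 59.26 m
Δp = ρg·h_f = 787.0·9.81·59.26 = 457.5 kPa

Δp ≈ 458 kPa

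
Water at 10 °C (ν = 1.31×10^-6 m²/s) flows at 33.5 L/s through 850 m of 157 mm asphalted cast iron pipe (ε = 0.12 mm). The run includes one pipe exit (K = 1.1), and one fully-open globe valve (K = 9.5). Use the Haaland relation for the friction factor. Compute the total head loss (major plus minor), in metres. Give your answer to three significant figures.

V = 4Q/(πD²) = 1.730 m/s; V²/2g = 0.1526 m
Re = 2.07×10^5, ε/D = 7.64×10^-4 → f = 0.01987 (Haaland)
Major: h_f = f(L/D)·V²/2g = 0.01987·5414·0.1526 = 16.42 m
Minor: ΣK = 10.6; h_m = ΣK·V²/2g = 1.618 m
Total H_L = 16.42 + 1.618 = 18.04 m

H_L ≈ 18.0 m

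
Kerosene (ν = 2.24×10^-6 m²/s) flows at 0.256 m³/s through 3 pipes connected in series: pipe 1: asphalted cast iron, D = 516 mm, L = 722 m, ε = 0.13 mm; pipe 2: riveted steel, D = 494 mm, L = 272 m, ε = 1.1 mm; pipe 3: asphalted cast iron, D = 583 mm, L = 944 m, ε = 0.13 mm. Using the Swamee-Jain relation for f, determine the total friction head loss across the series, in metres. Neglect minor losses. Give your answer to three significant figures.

Pipe 1: V = 1.224 m/s, Re = 2.82×10^5, ε/D = 2.52×10^-4, f = 0.01682, h_1 = f(L/D)V²/2g = 1.798 m
Pipe 2: V = 1.336 m/s, Re = 2.95×10^5, ε/D = 0.00223, f = 0.02482, h_2 = f(L/D)V²/2g = 1.243 m
Pipe 3: V = 0.9590 m/s, Re = 2.50×10^5, ε/D = 2.23×10^-4, f = 0.01683, h_3 = f(L/D)V²/2g = 1.277 m
Series → Q common, losses add: H = Σh = 4.318 m

H ≈ 4.32 m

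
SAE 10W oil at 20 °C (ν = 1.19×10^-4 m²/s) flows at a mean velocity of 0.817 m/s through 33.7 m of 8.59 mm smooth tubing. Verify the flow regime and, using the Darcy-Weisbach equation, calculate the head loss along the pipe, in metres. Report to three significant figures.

h_f ≈ 145 m

Re = VD/ν = 0.817·0.008590/1.19×10^-4 = 59.0 → laminar (Re < 2300)
f = 64/Re = 1.085
h_f = f(L/D)V²/(2g) = 1.085·(33.7/0.008590)·0.817²/(2·9.81) = 144.8 m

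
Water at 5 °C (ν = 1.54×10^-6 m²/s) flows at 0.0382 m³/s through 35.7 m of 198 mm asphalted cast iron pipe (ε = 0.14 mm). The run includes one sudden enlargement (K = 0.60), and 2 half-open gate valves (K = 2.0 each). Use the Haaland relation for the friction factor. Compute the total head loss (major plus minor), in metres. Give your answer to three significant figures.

H_L ≈ 0.644 m

V = 4Q/(πD²) = 1.241 m/s; V²/2g = 0.07845 m
Re = 1.60×10^5, ε/D = 7.07×10^-4 → f = 0.01999 (Haaland)
Major: h_f = f(L/D)·V²/2g = 0.01999·180.3·0.07845 = 0.2828 m
Minor: ΣK = 4.60; h_m = ΣK·V²/2g = 0.3609 m
Total H_L = 0.2828 + 0.3609 = 0.6437 m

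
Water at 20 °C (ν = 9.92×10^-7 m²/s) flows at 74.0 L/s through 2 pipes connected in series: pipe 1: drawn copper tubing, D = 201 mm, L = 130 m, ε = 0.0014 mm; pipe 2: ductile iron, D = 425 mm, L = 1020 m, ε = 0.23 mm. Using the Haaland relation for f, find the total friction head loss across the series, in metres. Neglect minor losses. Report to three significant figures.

H ≈ 3.00 m

Pipe 1: V = 2.332 m/s, Re = 4.73×10^5, ε/D = 6.97×10^-6, f = 0.01327, h_1 = f(L/D)V²/2g = 2.379 m
Pipe 2: V = 0.5216 m/s, Re = 2.23×10^5, ε/D = 5.41×10^-4, f = 0.01869, h_2 = f(L/D)V²/2g = 0.6219 m
Series → Q common, losses add: H = Σh = 3.001 m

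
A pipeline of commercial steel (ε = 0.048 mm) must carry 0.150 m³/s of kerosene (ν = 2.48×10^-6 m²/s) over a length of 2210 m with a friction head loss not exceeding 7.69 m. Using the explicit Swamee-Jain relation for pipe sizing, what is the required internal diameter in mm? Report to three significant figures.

D ≈ 394 mm

Swamee-Jain (Type III): D = 0.66·[ε^1.25·(LQ²/(gh_f))^4.75 + ν·Q^9.4·(L/(gh_f))^5.2]^0.04
LQ²/(gh_f) = 0.6591; L/(gh_f) = 29.30
Term 1 = ε^1.25·(…)^4.75 = 5.52×10^-7; Term 2 = ν·Q^9.4·(…)^5.2 = 1.89×10^-6
D = 0.66·(5.52×10^-7 + 1.89×10^-6)^0.04 = 0.3936 m = 394 mm
Check: V = 1.23 m/s, Re = 1.96×10^5, f = 0.01662, h_f = 7.23 m ≈ 7.69 m ✓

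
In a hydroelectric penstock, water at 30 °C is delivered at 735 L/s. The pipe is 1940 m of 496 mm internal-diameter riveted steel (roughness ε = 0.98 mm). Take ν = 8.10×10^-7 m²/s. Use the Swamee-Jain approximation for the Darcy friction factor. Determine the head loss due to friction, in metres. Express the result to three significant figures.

V = 4Q/(πD²) = 4·0.735/(π·0.496²) = 3.804 m/s
Re = VD/ν = 3.804·0.496/8.10×10^-7 = 2.33×10^6 → turbulent
ε/D = 0.98/496 = 0.00198
Swamee-Jain: f = 0.02347
h_f = f(L/D)V²/(2g) = 0.02347·(1940/0.496)·3.804²/(2·9.81) = 67.70 m

h_f ≈ 67.7 m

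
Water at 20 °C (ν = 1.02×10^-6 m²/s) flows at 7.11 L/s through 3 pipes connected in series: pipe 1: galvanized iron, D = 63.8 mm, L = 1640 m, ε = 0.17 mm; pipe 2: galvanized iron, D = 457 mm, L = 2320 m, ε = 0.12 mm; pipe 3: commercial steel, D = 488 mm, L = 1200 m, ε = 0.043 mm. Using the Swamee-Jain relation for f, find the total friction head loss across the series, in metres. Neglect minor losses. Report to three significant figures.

H ≈ 172 m

Pipe 1: V = 2.224 m/s, Re = 1.39×10^5, ε/D = 0.00266, f = 0.02656, h_1 = f(L/D)V²/2g = 172.1 m
Pipe 2: V = 0.04335 m/s, Re = 1.94×10^4, ε/D = 2.63×10^-4, f = 0.02664, h_2 = f(L/D)V²/2g = 0.01295 m
Pipe 3: V = 0.03801 m/s, Re = 1.82×10^4, ε/D = 8.81×10^-5, f = 0.02665, h_3 = f(L/D)V²/2g = 0.004827 m
Series → Q common, losses add: H = Σh = 172.1 m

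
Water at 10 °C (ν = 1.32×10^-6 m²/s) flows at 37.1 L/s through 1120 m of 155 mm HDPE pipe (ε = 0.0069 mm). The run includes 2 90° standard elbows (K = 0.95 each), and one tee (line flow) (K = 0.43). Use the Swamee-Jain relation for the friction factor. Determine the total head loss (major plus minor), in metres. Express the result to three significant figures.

H_L ≈ 22.6 m

V = 4Q/(πD²) = 1.966 m/s; V²/2g = 0.1970 m
Re = 2.31×10^5, ε/D = 4.45×10^-5 → f = 0.01554 (Swamee-Jain)
Major: h_f = f(L/D)·V²/2g = 0.01554·7226·0.1970 = 22.12 m
Minor: ΣK = 2.33; h_m = ΣK·V²/2g = 0.4591 m
Total H_L = 22.12 + 0.4591 = 22.58 m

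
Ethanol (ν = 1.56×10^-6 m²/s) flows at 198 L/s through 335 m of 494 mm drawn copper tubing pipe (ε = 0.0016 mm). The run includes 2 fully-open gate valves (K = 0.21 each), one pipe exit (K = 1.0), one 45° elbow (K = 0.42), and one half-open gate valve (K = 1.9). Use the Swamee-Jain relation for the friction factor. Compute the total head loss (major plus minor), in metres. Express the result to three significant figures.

V = 4Q/(πD²) = 1.033 m/s; V²/2g = 0.05439 m
Re = 3.27×10^5, ε/D = 3.24×10^-6 → f = 0.01418 (Swamee-Jain)
Major: h_f = f(L/D)·V²/2g = 0.01418·678.1·0.05439 = 0.5232 m
Minor: ΣK = 3.74; h_m = ΣK·V²/2g = 0.2034 m
Total H_L = 0.5232 + 0.2034 = 0.7266 m

H_L ≈ 0.727 m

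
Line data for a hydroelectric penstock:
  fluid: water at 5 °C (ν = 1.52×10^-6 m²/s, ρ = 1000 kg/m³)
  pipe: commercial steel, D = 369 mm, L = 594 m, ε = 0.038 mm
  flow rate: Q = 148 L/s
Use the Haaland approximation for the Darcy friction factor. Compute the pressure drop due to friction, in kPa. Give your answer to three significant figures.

V = 4Q/(πD²) = 4·0.148/(π·0.369²) = 1.384 m/s
Re = VD/ν = 1.384·0.369/1.52×10^-6 = 3.36×10^5 → turbulent
ε/D = 0.038/369 = 1.03×10^-4
Haaland: f = 0.01502
h_f = f(L/D)V²/(2g) = 0.01502·(594/0.369)·1.384²/(2·9.81) = 2.361 m
Δp = ρg·h_f = 1000·9.81·2.361 = 23.16 kPa

Δp ≈ 23.2 kPa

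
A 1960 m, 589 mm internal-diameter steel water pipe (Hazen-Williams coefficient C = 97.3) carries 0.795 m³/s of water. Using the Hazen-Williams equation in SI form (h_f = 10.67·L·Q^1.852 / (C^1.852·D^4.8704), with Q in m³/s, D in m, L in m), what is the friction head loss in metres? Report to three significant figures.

h_f = 10.67·1960·0.795^1.852 / (97.3^1.852·0.589^4.8704) = 37.46 m

h_f ≈ 37.5 m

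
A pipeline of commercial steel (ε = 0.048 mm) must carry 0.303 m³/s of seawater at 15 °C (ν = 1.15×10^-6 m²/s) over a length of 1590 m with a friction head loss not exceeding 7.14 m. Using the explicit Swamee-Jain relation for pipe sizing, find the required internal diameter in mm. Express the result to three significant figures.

D ≈ 477 mm

Swamee-Jain (Type III): D = 0.66·[ε^1.25·(LQ²/(gh_f))^4.75 + ν·Q^9.4·(L/(gh_f))^5.2]^0.04
LQ²/(gh_f) = 2.084; L/(gh_f) = 22.70
Term 1 = ε^1.25·(…)^4.75 = 1.31×10^-4; Term 2 = ν·Q^9.4·(…)^5.2 = 1.73×10^-4
D = 0.66·(1.31×10^-4 + 1.73×10^-4)^0.04 = 0.4773 m = 477 mm
Check: V = 1.69 m/s, Re = 7.03×10^5, f = 0.01396, h_f = 6.79 m ≈ 7.14 m ✓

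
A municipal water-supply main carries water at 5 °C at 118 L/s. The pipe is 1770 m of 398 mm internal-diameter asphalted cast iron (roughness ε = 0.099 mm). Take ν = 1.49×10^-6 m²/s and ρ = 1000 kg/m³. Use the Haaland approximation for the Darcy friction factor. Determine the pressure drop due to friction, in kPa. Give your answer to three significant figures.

Δp ≈ 33.5 kPa

V = 4Q/(πD²) = 4·0.118/(π·0.398²) = 0.9485 m/s
Re = VD/ν = 0.9485·0.398/1.49×10^-6 = 2.53×10^5 → turbulent
ε/D = 0.099/398 = 2.49×10^-4
Haaland: f = 0.01672
h_f = f(L/D)V²/(2g) = 0.01672·(1770/0.398)·0.9485²/(2·9.81) = 3.410 m
Δp = ρg·h_f = 1000·9.81·3.410 = 33.46 kPa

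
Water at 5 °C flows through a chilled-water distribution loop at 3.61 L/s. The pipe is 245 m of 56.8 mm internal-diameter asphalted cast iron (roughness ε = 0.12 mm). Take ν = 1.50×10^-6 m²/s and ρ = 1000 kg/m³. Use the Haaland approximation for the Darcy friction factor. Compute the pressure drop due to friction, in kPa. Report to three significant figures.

V = 4Q/(πD²) = 4·0.00361/(π·0.0568²) = 1.425 m/s
Re = VD/ν = 1.425·0.0568/1.50×10^-6 = 5.39×10^4 → turbulent
ε/D = 0.12/56.8 = 0.00211
Haaland: f = 0.02637
h_f = f(L/D)V²/(2g) = 0.02637·(245/0.0568)·1.425²/(2·9.81) = 11.77 m
Δp = ρg·h_f = 1000·9.81·11.77 = 115.4 kPa

Δp ≈ 115 kPa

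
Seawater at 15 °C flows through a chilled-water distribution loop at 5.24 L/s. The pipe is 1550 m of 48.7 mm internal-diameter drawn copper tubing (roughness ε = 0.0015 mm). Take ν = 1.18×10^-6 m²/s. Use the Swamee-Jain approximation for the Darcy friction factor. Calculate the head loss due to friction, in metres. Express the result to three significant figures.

h_f ≈ 225 m

V = 4Q/(πD²) = 4·0.00524/(π·0.0487²) = 2.813 m/s
Re = VD/ν = 2.813·0.0487/1.18×10^-6 = 1.16×10^5 → turbulent
ε/D = 0.0015/48.7 = 3.08×10^-5
Swamee-Jain: f = 0.01752
h_f = f(L/D)V²/(2g) = 0.01752·(1550/0.0487)·2.813²/(2·9.81) = 224.9 m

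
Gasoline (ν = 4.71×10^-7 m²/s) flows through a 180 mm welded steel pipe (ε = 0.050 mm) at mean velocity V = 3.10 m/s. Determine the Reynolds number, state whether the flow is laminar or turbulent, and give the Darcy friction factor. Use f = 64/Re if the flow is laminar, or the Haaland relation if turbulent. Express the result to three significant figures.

Re ≈ 1.18×10^6; turbulent; f ≈ 0.0153

Re = VD/ν = 3.100·0.180/4.71×10^-7 = 1.18×10^6
Re > 4000 → turbulent; ε/D = 2.78×10^-4
Haaland: f = 0.01530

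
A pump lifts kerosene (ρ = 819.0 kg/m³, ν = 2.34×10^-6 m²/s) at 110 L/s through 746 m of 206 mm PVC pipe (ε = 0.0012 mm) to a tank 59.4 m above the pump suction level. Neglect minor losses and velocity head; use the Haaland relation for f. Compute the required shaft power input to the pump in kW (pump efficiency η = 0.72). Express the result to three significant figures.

P_shaft ≈ 109 kW

V = 4Q/(πD²) = 3.300 m/s; Re = 2.91×10^5; ε/D = 5.83×10^-6; f = 0.01447
h_f = f(L/D)V²/2g = 29.10 m
Total head H = z + h_f = 59.4 + 29.10 = 88.50 m
P_hyd = ρgQH = 819.0·9.81·0.110·88.50 = 78.21 kW
P_shaft = P_hyd/η = 78.21/0.72 = 108.6 kW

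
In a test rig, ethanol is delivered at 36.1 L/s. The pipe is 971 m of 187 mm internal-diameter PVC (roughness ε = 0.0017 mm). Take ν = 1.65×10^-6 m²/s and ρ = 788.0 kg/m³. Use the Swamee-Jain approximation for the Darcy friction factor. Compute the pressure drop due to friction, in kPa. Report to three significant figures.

Δp ≈ 58.4 kPa

V = 4Q/(πD²) = 4·0.0361/(π·0.187²) = 1.314 m/s
Re = VD/ν = 1.314·0.187/1.65×10^-6 = 1.49×10^5 → turbulent
ε/D = 0.0017/187 = 9.09×10^-6
Swamee-Jain: f = 0.01653
h_f = f(L/D)V²/(2g) = 0.01653·(971/0.187)·1.314²/(2·9.81) = 7.560 m
Δp = ρg·h_f = 788.0·9.81·7.560 = 58.44 kPa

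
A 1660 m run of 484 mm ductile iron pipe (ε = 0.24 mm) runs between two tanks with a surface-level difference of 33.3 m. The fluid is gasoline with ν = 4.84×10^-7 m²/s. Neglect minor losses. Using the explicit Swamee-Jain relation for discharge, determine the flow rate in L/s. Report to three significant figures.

Swamee-Jain (Type II): Q = -0.965·√(gD⁵h_f/L)·ln[ε/(3.7D) + √(3.17ν²L/(gD³h_f))]
√(gD⁵h_f/L) = √(9.81·0.484⁵·33.3/1660) = 0.07230
ε/(3.7D) = 1.34×10^-4; √(3.17ν²L/(gD³h_f)) = 5.77×10^-6
Q = -0.965·0.07230·ln(1.398×10^-4) = 0.6192 m³/s
Check: V = 3.37 m/s, Re = 3.37×10^6, f = 0.01688, h_f = 33.4 m ≈ 33.3 m ✓

Q ≈ 619 L/s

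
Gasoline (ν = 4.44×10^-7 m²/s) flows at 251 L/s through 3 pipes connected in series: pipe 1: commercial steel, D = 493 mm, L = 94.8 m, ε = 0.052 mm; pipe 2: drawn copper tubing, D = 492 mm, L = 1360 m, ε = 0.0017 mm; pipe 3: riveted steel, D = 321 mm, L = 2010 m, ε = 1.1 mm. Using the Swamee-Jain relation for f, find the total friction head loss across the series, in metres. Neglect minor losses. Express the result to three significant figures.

H ≈ 86.6 m

Pipe 1: V = 1.315 m/s, Re = 1.46×10^6, ε/D = 1.05×10^-4, f = 0.01322, h_1 = f(L/D)V²/2g = 0.2240 m
Pipe 2: V = 1.320 m/s, Re = 1.46×10^6, ε/D = 3.46×10^-6, f = 0.01101, h_2 = f(L/D)V²/2g = 2.703 m
Pipe 3: V = 3.102 m/s, Re = 2.24×10^6, ε/D = 0.00343, f = 0.02726, h_3 = f(L/D)V²/2g = 83.70 m
Series → Q common, losses add: H = Σh = 86.63 m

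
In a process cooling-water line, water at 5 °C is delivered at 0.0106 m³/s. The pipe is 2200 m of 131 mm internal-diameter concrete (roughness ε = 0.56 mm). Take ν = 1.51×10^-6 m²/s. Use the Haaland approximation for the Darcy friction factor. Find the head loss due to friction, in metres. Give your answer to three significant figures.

h_f ≈ 16.1 m

V = 4Q/(πD²) = 4·0.0106/(π·0.131²) = 0.7865 m/s
Re = VD/ν = 0.7865·0.131/1.51×10^-6 = 6.82×10^4 → turbulent
ε/D = 0.56/131 = 0.00427
Haaland: f = 0.03039
h_f = f(L/D)V²/(2g) = 0.03039·(2200/0.131)·0.7865²/(2·9.81) = 16.09 m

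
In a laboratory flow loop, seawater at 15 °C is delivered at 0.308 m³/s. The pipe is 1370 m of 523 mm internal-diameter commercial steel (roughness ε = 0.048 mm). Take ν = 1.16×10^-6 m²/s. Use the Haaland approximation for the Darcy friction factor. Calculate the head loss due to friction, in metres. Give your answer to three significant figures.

h_f ≈ 3.78 m

V = 4Q/(πD²) = 4·0.308/(π·0.523²) = 1.434 m/s
Re = VD/ν = 1.434·0.523/1.16×10^-6 = 6.46×10^5 → turbulent
ε/D = 0.048/523 = 9.18×10^-5
Haaland: f = 0.01377
h_f = f(L/D)V²/(2g) = 0.01377·(1370/0.523)·1.434²/(2·9.81) = 3.778 m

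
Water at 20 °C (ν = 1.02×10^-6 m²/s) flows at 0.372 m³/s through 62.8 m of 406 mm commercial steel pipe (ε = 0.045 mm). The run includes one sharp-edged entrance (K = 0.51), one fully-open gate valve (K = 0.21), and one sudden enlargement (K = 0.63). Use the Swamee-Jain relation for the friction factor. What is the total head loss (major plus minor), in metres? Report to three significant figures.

V = 4Q/(πD²) = 2.873 m/s; V²/2g = 0.4208 m
Re = 1.14×10^6, ε/D = 1.11×10^-4 → f = 0.01353 (Swamee-Jain)
Major: h_f = f(L/D)·V²/2g = 0.01353·154.7·0.4208 = 0.8804 m
Minor: ΣK = 1.35; h_m = ΣK·V²/2g = 0.5681 m
Total H_L = 0.8804 + 0.5681 = 1.449 m

H_L ≈ 1.45 m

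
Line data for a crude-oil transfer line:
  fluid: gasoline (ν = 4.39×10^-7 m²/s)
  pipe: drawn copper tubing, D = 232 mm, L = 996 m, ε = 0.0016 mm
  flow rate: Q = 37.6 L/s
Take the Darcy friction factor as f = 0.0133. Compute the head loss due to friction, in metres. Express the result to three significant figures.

V = 4Q/(πD²) = 4·0.0376/(π·0.232²) = 0.8895 m/s
h_f = f(L/D)V²/(2g) = 0.01330·(996/0.232)·0.8895²/(2·9.81) = 2.302 m

h_f ≈ 2.30 m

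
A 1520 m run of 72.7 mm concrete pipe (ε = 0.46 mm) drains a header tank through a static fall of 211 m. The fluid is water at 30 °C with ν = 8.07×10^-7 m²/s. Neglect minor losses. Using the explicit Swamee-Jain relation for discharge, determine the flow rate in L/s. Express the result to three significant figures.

Q ≈ 10.2 L/s

Swamee-Jain (Type II): Q = -0.965·√(gD⁵h_f/L)·ln[ε/(3.7D) + √(3.17ν²L/(gD³h_f))]
√(gD⁵h_f/L) = √(9.81·0.0727⁵·211/1520) = 0.001663
ε/(3.7D) = 0.00171; √(3.17ν²L/(gD³h_f)) = 6.28×10^-5
Q = -0.965·0.001663·ln(0.001773) = 0.01017 m³/s
Check: V = 2.45 m/s, Re = 2.21×10^5, f = 0.03318, h_f = 212 m ≈ 211 m ✓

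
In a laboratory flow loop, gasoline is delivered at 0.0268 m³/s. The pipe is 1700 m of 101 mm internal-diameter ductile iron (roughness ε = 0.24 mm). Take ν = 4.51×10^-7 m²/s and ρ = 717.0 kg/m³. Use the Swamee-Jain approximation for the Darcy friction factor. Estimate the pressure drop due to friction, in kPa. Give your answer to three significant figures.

V = 4Q/(πD²) = 4·0.0268/(π·0.101²) = 3.345 m/s
Re = VD/ν = 3.345·0.101/4.51×10^-7 = 7.49×10^5 → turbulent
ε/D = 0.24/101 = 0.00238
Swamee-Jain: f = 0.02484
h_f = f(L/D)V²/(2g) = 0.02484·(1700/0.101)·3.345²/(2·9.81) = 238.4 m
Δp = ρg·h_f = 717.0·9.81·238.4 = 1677 kPa

Δp ≈ 1680 kPa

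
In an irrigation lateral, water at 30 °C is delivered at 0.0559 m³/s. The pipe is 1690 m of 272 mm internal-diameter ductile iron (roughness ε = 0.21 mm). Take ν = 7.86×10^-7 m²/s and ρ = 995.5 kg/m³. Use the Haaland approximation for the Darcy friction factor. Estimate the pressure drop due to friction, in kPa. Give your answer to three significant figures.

Δp ≈ 55.6 kPa

V = 4Q/(πD²) = 4·0.0559/(π·0.272²) = 0.9620 m/s
Re = VD/ν = 0.9620·0.272/7.86×10^-7 = 3.33×10^5 → turbulent
ε/D = 0.21/272 = 7.72×10^-4
Haaland: f = 0.01941
h_f = f(L/D)V²/(2g) = 0.01941·(1690/0.272)·0.9620²/(2·9.81) = 5.688 m
Δp = ρg·h_f = 995.5·9.81·5.688 = 55.55 kPa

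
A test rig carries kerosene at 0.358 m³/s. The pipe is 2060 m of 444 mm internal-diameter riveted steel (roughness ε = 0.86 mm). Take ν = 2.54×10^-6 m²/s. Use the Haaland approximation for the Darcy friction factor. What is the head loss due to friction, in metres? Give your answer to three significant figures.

V = 4Q/(πD²) = 4·0.358/(π·0.444²) = 2.312 m/s
Re = VD/ν = 2.312·0.444/2.54×10^-6 = 4.04×10^5 → turbulent
ε/D = 0.86/444 = 0.00194
Haaland: f = 0.02367
h_f = f(L/D)V²/(2g) = 0.02367·(2060/0.444)·2.312²/(2·9.81) = 29.93 m

h_f ≈ 29.9 m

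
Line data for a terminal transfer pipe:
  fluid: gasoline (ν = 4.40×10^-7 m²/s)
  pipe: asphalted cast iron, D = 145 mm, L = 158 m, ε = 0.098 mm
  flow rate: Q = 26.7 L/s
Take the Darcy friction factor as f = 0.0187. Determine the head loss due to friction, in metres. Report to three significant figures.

h_f ≈ 2.72 m

V = 4Q/(πD²) = 4·0.0267/(π·0.145²) = 1.617 m/s
h_f = f(L/D)V²/(2g) = 0.01870·(158/0.145)·1.617²/(2·9.81) = 2.715 m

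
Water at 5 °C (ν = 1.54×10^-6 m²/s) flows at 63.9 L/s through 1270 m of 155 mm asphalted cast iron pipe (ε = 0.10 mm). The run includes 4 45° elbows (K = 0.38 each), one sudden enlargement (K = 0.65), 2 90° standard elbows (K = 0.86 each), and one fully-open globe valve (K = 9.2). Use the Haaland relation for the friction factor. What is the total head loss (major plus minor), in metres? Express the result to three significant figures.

V = 4Q/(πD²) = 3.386 m/s; V²/2g = 0.5845 m
Re = 3.41×10^5, ε/D = 6.45×10^-4 → f = 0.01874 (Haaland)
Major: h_f = f(L/D)·V²/2g = 0.01874·8194·0.5845 = 89.77 m
Minor: ΣK = 13.1; h_m = ΣK·V²/2g = 7.651 m
Total H_L = 89.77 + 7.651 = 97.43 m

H_L ≈ 97.4 m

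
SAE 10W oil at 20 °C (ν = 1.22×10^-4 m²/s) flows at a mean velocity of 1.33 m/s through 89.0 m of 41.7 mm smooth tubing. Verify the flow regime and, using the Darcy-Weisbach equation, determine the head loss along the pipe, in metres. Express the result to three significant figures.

Re = VD/ν = 1.33·0.04170/1.22×10^-4 = 455 → laminar (Re < 2300)
f = 64/Re = 0.1408
h_f = f(L/D)V²/(2g) = 0.1408·(89.0/0.04170)·1.33²/(2·9.81) = 27.09 m

h_f ≈ 27.1 m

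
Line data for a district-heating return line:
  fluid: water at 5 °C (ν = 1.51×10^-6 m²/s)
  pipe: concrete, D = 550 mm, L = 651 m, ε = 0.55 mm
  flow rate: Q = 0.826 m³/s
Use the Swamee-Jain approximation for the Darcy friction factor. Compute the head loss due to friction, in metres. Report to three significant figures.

h_f ≈ 14.6 m

V = 4Q/(πD²) = 4·0.826/(π·0.550²) = 3.477 m/s
Re = VD/ν = 3.477·0.550/1.51×10^-6 = 1.27×10^6 → turbulent
ε/D = 0.55/550 = 0.00100
Swamee-Jain: f = 0.01996
h_f = f(L/D)V²/(2g) = 0.01996·(651/0.550)·3.477²/(2·9.81) = 14.55 m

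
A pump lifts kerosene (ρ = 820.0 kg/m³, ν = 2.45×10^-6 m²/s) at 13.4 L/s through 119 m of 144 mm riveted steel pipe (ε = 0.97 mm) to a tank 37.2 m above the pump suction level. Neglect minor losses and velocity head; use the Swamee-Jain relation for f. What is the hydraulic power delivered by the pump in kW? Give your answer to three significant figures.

P_hyd ≈ 4.12 kW

V = 4Q/(πD²) = 0.8228 m/s; Re = 4.84×10^4; ε/D = 0.00674; f = 0.03524
h_f = f(L/D)V²/2g = 1.005 m
Total head H = z + h_f = 37.2 + 1.005 = 38.20 m
P_hyd = ρgQH = 820.0·9.81·0.0134·38.20 = 4.118 kW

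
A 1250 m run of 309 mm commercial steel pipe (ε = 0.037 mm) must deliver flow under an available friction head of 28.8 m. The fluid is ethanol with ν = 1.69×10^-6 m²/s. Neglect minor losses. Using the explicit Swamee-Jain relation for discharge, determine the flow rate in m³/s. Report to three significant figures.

Q ≈ 0.233 m³/s

Swamee-Jain (Type II): Q = -0.965·√(gD⁵h_f/L)·ln[ε/(3.7D) + √(3.17ν²L/(gD³h_f))]
√(gD⁵h_f/L) = √(9.81·0.309⁵·28.8/1250) = 0.02523
ε/(3.7D) = 3.24×10^-5; √(3.17ν²L/(gD³h_f)) = 3.68×10^-5
Q = -0.965·0.02523·ln(6.921×10^-5) = 0.2332 m³/s
Check: V = 3.11 m/s, Re = 5.69×10^5, f = 0.01450, h_f = 28.9 m ≈ 28.8 m ✓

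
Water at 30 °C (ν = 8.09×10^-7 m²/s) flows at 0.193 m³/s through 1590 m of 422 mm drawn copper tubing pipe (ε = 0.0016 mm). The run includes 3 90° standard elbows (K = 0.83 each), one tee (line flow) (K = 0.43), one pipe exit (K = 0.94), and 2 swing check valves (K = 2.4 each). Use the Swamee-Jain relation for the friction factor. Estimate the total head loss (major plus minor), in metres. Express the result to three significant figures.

V = 4Q/(πD²) = 1.380 m/s; V²/2g = 0.09705 m
Re = 7.20×10^5, ε/D = 3.79×10^-6 → f = 0.01235 (Swamee-Jain)
Major: h_f = f(L/D)·V²/2g = 0.01235·3768·0.09705 = 4.518 m
Minor: ΣK = 8.66; h_m = ΣK·V²/2g = 0.8404 m
Total H_L = 4.518 + 0.8404 = 5.358 m

H_L ≈ 5.36 m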